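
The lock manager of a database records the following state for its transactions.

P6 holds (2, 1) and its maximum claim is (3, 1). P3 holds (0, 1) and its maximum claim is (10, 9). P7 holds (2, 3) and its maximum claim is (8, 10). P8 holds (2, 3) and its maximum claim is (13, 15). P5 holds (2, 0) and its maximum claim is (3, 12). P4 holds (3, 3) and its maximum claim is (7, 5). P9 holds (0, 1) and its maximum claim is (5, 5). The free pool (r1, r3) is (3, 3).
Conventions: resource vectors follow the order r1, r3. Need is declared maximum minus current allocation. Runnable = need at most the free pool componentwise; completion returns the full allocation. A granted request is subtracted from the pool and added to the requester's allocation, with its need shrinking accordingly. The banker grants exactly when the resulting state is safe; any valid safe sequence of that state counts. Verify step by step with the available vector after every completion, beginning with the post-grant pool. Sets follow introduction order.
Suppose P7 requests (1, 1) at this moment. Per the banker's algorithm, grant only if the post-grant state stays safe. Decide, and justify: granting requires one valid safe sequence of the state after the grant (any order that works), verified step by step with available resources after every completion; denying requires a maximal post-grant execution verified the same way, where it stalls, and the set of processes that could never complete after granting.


GRANT. The post-grant state is safe; one safe sequence: P6, P4, P7, P9, P3, P5, P8.
Key observation: after the grant the pool drops to (2, 2), which still lets P6 finish first and unwind the rest.
Step-by-step check of the post-grant state:
  pool = (2, 2)
  P6: need (1, 0) fits (2, 2); releases (2, 1), pool now (4, 3)
  P4: need (4, 2) fits (4, 3); releases (3, 3), pool now (7, 6)
  P7: need (5, 6) fits (7, 6); releases (3, 4), pool now (10, 10)
  P9: need (5, 4) fits (10, 10); releases (0, 1), pool now (10, 11)
  P3: need (10, 8) fits (10, 11); releases (0, 1), pool now (10, 12)
  P5: need (1, 12) fits (10, 12); releases (2, 0), pool now (12, 12)
  P8: need (11, 12) fits (12, 12); releases (2, 3), pool now (14, 15)


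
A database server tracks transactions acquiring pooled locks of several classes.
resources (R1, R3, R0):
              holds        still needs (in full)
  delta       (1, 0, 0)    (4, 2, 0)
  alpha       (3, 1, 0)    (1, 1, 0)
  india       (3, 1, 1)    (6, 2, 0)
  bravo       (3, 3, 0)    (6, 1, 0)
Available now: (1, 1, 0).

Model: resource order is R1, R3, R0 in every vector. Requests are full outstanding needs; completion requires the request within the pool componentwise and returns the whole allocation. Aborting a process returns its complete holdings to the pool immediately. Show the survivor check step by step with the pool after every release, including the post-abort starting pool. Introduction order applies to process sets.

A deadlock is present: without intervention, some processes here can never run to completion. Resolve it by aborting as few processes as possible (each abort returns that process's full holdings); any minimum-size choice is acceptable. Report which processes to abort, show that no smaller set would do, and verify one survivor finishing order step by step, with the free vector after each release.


Minimum abort set: bravo.
Key observation: india could never have finished before the abort; with (3, 3, 0) returned by bravo, it fits at step 3.
No smaller set exists: with zero aborts the deadlock remains.
One survivor order: delta, alpha, india. Step-by-step check (post-abort pool first):
  pool = (4, 4, 0)
  delta: need (4, 2, 0) fits (4, 4, 0); releases (1, 0, 0), pool now (5, 4, 0)
  alpha: need (1, 1, 0) fits (5, 4, 0); releases (3, 1, 0), pool now (8, 5, 0)
  india: need (6, 2, 0) fits (8, 5, 0); releases (3, 1, 1), pool now (11, 6, 1)


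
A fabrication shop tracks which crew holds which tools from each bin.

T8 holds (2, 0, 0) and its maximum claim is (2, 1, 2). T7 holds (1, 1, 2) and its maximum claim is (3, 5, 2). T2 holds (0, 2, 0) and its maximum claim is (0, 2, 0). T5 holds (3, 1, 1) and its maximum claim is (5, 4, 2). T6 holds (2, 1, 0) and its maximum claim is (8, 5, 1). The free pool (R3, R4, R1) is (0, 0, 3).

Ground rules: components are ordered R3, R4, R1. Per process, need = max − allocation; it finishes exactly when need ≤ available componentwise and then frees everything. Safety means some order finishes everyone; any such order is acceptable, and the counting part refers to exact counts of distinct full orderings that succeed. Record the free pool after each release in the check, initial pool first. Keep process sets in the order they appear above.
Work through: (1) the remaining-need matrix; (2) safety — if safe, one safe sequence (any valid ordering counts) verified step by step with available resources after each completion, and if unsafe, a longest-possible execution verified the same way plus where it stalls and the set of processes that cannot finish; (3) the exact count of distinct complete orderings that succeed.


(1) Need matrix, components ordered R3, R4, R1:
  T8: (0, 1, 2)
  T7: (2, 4, 0)
  T2: (0, 0, 0)
  T5: (2, 3, 1)
  T6: (6, 4, 1)
(2) UNSAFE — no complete ordering exists.
Key observation: after T2, T8 complete, (2, 2, 3) is the best the pool ever gets, yet each leftover process wants more R4.
A maximal execution: T2, T8 — then nothing else fits. Verifying each step:
  pool = (0, 0, 3)
  T2 needs (0, 0, 0) <= (0, 0, 3) -> finishes; pool += (0, 2, 0) = (0, 2, 3)
  T8 needs (0, 1, 2) <= (0, 2, 3) -> finishes; pool += (2, 0, 0) = (2, 2, 3)
  T7 cannot run: need (2, 4, 0) vs free (2, 2, 3) (insufficient R4)
  T5 cannot run: need (2, 3, 1) vs free (2, 2, 3) (insufficient R4)
  T6 cannot run: need (6, 4, 1) vs free (2, 2, 3) (insufficient R3 and R4)
Processes that can never finish: T7, T5 and T6.
(3) Precisely 0 of the possible complete orderings are safe sequences.


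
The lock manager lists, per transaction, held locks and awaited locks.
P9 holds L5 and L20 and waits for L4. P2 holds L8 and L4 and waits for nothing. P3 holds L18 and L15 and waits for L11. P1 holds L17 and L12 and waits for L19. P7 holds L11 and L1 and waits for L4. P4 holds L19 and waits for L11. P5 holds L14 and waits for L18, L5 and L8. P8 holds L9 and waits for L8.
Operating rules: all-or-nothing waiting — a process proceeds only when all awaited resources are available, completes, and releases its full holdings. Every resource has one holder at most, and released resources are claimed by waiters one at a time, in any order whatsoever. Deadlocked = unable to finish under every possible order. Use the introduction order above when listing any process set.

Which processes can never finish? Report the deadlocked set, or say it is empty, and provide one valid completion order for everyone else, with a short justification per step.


Nothing here is deadlocked.
Key observation: every chain of waits terminates; starting from the processes that wait on nothing, all the rest unlock in turn.
One completion order for the rest: P2, P7, P9, P4, P3, P1, P8, P5.
Step-by-step check:
  P2 waits on nothing -> runs at once and releases L8 and L4
  P7 waits on L4 — all released -> runs and releases L11 and L1
  P9 waits on L4 — all released -> runs and releases L5 and L20
  P4 waits on L11 — all released -> runs and releases L19
  P3 waits on L11 — all released -> runs and releases L18 and L15
  P1 waits on L19 — all released -> runs and releases L17 and L12
  P8 waits on L8 — all released -> runs and releases L9
  P5 waits on L18, L5 and L8 — all released -> runs and releases L14


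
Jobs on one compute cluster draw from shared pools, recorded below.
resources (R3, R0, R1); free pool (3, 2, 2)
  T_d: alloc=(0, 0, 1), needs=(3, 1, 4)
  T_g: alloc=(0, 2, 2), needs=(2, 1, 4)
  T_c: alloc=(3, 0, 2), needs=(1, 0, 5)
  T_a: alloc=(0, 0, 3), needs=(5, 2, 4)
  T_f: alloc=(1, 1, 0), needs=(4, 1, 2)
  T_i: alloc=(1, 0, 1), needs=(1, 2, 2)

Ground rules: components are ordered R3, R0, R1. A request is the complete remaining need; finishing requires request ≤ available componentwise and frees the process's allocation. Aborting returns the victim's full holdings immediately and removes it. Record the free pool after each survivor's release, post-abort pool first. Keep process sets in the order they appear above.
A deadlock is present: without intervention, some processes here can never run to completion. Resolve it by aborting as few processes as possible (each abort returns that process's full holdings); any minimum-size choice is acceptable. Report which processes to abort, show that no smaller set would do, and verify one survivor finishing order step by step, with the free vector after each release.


Minimum abort set: T_c.
Key observation: before aborting T_c, T_a was permanently blocked — no order could ever run it; afterwards it completes at step 2.
No smaller set exists: with zero aborts the deadlock remains.
Survivors finish in the order: T_f, T_a, T_g, T_i, T_d. Check, step by step (pool after the aborts first):
  pool = (6, 2, 4)
  T_f needs (4, 1, 2) <= (6, 2, 4) -> finishes; pool += (1, 1, 0) = (7, 3, 4)
  T_a needs (5, 2, 4) <= (7, 3, 4) -> finishes; pool += (0, 0, 3) = (7, 3, 7)
  T_g needs (2, 1, 4) <= (7, 3, 7) -> finishes; pool += (0, 2, 2) = (7, 5, 9)
  T_i needs (1, 2, 2) <= (7, 5, 9) -> finishes; pool += (1, 0, 1) = (8, 5, 10)
  T_d needs (3, 1, 4) <= (8, 5, 10) -> finishes; pool += (0, 0, 1) = (8, 5, 11)


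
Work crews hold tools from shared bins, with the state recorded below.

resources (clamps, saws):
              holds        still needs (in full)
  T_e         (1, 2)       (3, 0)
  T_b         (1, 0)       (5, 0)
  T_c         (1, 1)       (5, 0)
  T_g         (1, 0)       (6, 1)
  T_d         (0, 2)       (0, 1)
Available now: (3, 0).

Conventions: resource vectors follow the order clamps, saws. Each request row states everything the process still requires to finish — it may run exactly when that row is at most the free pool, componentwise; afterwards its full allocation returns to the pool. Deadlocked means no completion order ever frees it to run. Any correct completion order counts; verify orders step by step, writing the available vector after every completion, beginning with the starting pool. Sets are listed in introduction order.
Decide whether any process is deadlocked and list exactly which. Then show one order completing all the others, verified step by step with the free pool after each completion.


The deadlocked set is T_b, T_c and T_g.
Key observation: the pool after T_e, T_d is (4, 4); every surviving request exceeds it in clamps, so progress ends there.
A valid finishing order for the others: T_e, T_d. Verifying each step:
  pool = (3, 0)
  T_e: need (3, 0) fits (3, 0); releases (1, 2), pool now (4, 2)
  T_d: need (0, 1) fits (4, 2); releases (0, 2), pool now (4, 4)
The blocked processes can never fit:
  T_b cannot run: need (5, 0) vs free (4, 4) (insufficient clamps)
  T_c cannot run: need (5, 0) vs free (4, 4) (insufficient clamps)
  T_g cannot run: need (6, 1) vs free (4, 4) (insufficient clamps)


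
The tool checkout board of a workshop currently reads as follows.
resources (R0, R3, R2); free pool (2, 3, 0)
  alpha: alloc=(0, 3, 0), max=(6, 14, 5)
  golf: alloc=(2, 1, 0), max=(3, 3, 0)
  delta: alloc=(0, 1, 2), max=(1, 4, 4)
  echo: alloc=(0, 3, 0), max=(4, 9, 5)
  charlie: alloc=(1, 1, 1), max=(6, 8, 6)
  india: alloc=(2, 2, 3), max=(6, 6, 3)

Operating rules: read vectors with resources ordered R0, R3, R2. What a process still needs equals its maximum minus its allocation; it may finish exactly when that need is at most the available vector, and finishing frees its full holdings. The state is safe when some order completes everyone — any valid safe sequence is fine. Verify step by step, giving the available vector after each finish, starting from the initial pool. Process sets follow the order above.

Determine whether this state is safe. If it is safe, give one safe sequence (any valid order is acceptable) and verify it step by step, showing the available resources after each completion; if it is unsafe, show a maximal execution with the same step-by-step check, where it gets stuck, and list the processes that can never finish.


SAFE. One safe sequence: golf, india, delta, charlie, echo, alpha.
Key observation: at india the run first touches a limit — (4, 4, 0) against (4, 4, 0), exact on a resource it actually requests.
Check, step by step:
  pool = (2, 3, 0)
  golf needs (1, 2, 0) <= (2, 3, 0) -> finishes; pool += (2, 1, 0) = (4, 4, 0)
  india needs (4, 4, 0) <= (4, 4, 0) -> finishes; pool += (2, 2, 3) = (6, 6, 3)
  delta needs (1, 3, 2) <= (6, 6, 3) -> finishes; pool += (0, 1, 2) = (6, 7, 5)
  charlie needs (5, 7, 5) <= (6, 7, 5) -> finishes; pool += (1, 1, 1) = (7, 8, 6)
  echo needs (4, 6, 5) <= (7, 8, 6) -> finishes; pool += (0, 3, 0) = (7, 11, 6)
  alpha needs (6, 11, 5) <= (7, 11, 6) -> finishes; pool += (0, 3, 0) = (7, 14, 6)


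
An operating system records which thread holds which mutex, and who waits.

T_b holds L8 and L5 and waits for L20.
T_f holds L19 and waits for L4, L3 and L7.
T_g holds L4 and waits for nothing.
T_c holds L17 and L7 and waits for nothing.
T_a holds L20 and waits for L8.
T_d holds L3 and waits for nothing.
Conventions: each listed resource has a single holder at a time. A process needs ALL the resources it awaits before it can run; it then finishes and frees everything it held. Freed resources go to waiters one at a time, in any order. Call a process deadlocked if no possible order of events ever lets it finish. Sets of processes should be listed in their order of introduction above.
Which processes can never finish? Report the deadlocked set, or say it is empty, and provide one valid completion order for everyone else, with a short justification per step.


The deadlocked set is T_b and T_a.
Key observation: the wait chain closes on itself along T_b -> T_a -> T_b; no other process is dragged down with it.
A valid finishing order for the others: T_c, T_g, T_d, T_f.
Walking it through:
  T_c: no waits; runs immediately, freeing L17 and L7
  T_g: no waits; runs immediately, freeing L4
  T_d: no waits; runs immediately, freeing L3
  T_f: everything it awaited (L4, L3 and L7) is free; runs, freeing L19


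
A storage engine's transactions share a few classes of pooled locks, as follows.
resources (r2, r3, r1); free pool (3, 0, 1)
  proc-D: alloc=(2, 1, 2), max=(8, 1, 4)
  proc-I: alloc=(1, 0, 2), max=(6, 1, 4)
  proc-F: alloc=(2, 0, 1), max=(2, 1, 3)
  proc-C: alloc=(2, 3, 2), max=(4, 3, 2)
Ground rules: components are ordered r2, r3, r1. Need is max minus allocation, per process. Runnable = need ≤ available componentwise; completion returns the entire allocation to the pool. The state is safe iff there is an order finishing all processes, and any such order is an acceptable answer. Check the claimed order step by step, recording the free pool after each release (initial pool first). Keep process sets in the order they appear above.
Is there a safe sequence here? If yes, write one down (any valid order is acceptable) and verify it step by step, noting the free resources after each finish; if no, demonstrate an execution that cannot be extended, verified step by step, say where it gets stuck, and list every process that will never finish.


SAFE — a valid safe sequence is proc-C, proc-I, proc-D, proc-F.
Key observation: the first exact fit in this order is proc-I — it needs (5, 1, 2) with (5, 3, 3) free, meeting a requested resource to the last unit.
Step-by-step check:
  pool = (3, 0, 1)
  run proc-C (needs (2, 0, 0), free (3, 0, 1)); after release of (2, 3, 2) the pool is (5, 3, 3)
  run proc-I (needs (5, 1, 2), free (5, 3, 3)); after release of (1, 0, 2) the pool is (6, 3, 5)
  run proc-D (needs (6, 0, 2), free (6, 3, 5)); after release of (2, 1, 2) the pool is (8, 4, 7)
  run proc-F (needs (0, 1, 2), free (8, 4, 7)); after release of (2, 0, 1) the pool is (10, 4, 8)


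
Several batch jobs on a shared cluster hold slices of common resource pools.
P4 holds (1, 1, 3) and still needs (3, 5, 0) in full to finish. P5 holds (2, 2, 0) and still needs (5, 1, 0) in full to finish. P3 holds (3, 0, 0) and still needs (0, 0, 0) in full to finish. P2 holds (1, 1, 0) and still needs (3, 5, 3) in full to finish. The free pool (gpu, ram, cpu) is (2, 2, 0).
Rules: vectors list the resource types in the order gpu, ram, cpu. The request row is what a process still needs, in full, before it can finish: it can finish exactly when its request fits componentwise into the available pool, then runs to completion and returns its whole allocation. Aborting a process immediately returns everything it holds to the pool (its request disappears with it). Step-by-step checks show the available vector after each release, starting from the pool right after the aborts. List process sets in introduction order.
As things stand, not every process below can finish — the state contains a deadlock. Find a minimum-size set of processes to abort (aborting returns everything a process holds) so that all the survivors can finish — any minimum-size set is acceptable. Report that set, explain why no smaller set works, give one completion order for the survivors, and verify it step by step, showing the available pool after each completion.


Minimum abort set: P2.
Key observation: P4 could never have finished before the abort; with (1, 1, 0) returned by P2, it fits at step 3.
No smaller set exists: with zero aborts the deadlock remains.
The survivors complete as P3, P5, P4. Walking it through (starting from the post-abort pool):
  pool = (3, 3, 0)
  P3 needs (0, 0, 0) <= (3, 3, 0) -> finishes; pool += (3, 0, 0) = (6, 3, 0)
  P5 needs (5, 1, 0) <= (6, 3, 0) -> finishes; pool += (2, 2, 0) = (8, 5, 0)
  P4 needs (3, 5, 0) <= (8, 5, 0) -> finishes; pool += (1, 1, 3) = (9, 6, 3)


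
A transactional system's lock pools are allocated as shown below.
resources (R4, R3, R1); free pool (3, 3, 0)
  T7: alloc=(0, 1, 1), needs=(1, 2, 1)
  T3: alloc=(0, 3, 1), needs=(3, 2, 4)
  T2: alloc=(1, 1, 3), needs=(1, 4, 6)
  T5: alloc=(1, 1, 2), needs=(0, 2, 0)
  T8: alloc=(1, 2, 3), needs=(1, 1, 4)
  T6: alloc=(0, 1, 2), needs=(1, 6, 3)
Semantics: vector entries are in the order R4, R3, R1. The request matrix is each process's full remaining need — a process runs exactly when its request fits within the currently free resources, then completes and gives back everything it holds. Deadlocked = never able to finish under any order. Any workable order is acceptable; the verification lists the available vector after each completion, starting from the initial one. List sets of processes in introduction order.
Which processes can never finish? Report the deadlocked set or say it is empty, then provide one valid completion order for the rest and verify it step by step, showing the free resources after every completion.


The deadlocked set is T3, T2, T8 and T6.
Key observation: after T5, T7 the pool peaks at (4, 5, 3), and each blocked process is short somewhere: T3 on R1; T2 on R1; T8 on R1; T6 on R3.
A valid finishing order for the others: T5, T7. Verifying each step:
  pool = (3, 3, 0)
  run T5 (needs (0, 2, 0), free (3, 3, 0)); after release of (1, 1, 2) the pool is (4, 4, 2)
  run T7 (needs (1, 2, 1), free (4, 4, 2)); after release of (0, 1, 1) the pool is (4, 5, 3)
None of the blocked processes ever fits:
  blocked: T3 wants (3, 2, 4), pool (4, 5, 3) — not enough R1
  blocked: T2 wants (1, 4, 6), pool (4, 5, 3) — not enough R1
  blocked: T8 wants (1, 1, 4), pool (4, 5, 3) — not enough R1
  blocked: T6 wants (1, 6, 3), pool (4, 5, 3) — not enough R3


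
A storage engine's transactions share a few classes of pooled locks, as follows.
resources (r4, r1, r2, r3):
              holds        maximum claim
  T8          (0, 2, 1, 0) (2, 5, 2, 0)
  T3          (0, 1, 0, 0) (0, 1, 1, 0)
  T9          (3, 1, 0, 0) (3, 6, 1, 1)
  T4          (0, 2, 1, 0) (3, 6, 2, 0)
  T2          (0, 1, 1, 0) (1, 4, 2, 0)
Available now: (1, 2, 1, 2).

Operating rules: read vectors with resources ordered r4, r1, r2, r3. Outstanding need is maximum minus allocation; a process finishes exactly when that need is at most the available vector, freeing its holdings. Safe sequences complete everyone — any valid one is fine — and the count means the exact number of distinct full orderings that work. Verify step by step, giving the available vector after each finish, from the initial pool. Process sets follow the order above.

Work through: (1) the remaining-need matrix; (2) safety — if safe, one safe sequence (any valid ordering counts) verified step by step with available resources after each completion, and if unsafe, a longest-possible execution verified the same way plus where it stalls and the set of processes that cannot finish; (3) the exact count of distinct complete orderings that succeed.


(1) Outstanding need per process (order r4, r1, r2, r3):
  T8: (2, 3, 1, 0)
  T3: (0, 0, 1, 0)
  T9: (0, 5, 1, 1)
  T4: (3, 4, 1, 0)
  T2: (1, 3, 1, 0)
(2) The state is UNSAFE.
Key observation: after T3, T2 the pool peaks at (1, 4, 2, 2), and each blocked process is short somewhere: T8 on r4; T9 on r1; T4 on r4.
The run T3, T2 cannot be extended any further. Step-by-step check:
  pool = (1, 2, 1, 2)
  run T3 (needs (0, 0, 1, 0), free (1, 2, 1, 2)); after release of (0, 1, 0, 0) the pool is (1, 3, 1, 2)
  run T2 (needs (1, 3, 1, 0), free (1, 3, 1, 2)); after release of (0, 1, 1, 0) the pool is (1, 4, 2, 2)
  blocked: T8 wants (2, 3, 1, 0), pool (1, 4, 2, 2) — not enough r4
  blocked: T9 wants (0, 5, 1, 1), pool (1, 4, 2, 2) — not enough r1
  blocked: T4 wants (3, 4, 1, 0), pool (1, 4, 2, 2) — not enough r4
Never able to finish: T8, T9 and T4.
(3) The exact count: 0 of the possible complete orderings are safe sequences.


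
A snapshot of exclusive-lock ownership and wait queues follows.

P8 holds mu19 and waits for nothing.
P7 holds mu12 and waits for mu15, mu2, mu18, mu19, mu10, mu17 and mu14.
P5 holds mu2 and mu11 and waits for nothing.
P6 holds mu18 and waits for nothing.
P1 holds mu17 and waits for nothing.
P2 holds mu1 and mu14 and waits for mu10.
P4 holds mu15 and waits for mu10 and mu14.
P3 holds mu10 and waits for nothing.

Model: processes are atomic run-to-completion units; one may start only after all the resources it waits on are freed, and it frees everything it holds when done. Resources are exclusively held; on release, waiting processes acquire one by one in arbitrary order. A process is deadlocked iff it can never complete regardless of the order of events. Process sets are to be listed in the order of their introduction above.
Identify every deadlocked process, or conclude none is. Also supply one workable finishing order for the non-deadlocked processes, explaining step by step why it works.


The deadlocked set is empty.
Key observation: although several processes wait, no cycle exists — each chain bottoms out at a free runner.
A valid finishing order for the others: P8, P3, P6, P5, P1, P2, P4, P7.
Step-by-step check:
  P8 waits on nothing -> runs at once and releases mu19
  P3 waits on nothing -> runs at once and releases mu10
  P6 waits on nothing -> runs at once and releases mu18
  P5 waits on nothing -> runs at once and releases mu2 and mu11
  P1 waits on nothing -> runs at once and releases mu17
  P2: everything it awaited (mu10) is free; runs, freeing mu1 and mu14
  P4: everything it awaited (mu10 and mu14) is free; runs, freeing mu15
  P7: everything it awaited (mu15, mu2, mu18, mu19, mu10, mu17 and mu14) is free; runs, freeing mu12


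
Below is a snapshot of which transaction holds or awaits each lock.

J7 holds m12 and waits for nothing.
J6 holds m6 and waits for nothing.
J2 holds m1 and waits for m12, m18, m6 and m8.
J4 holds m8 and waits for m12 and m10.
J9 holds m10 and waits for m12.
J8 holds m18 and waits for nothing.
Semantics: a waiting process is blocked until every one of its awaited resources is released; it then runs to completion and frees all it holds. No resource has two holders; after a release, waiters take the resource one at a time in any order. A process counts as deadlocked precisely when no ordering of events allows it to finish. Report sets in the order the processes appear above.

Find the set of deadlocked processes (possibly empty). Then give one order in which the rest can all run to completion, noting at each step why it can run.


No process is deadlocked.
Key observation: no waiting chain loops back on itself — every chain ends at a process that waits on nothing, so everyone eventually runs.
One completion order for the rest: J8, J7, J6, J9, J4, J2.
Check, step by step:
  J8: no waits; runs immediately, freeing m18
  J7: no waits; runs immediately, freeing m12
  J6: no waits; runs immediately, freeing m6
  J9 waits on m12 — all released -> runs and releases m10
  J4 waits on m12 and m10 — all released -> runs and releases m8
  J2 waits on m12, m18, m6 and m8 — all released -> runs and releases m1


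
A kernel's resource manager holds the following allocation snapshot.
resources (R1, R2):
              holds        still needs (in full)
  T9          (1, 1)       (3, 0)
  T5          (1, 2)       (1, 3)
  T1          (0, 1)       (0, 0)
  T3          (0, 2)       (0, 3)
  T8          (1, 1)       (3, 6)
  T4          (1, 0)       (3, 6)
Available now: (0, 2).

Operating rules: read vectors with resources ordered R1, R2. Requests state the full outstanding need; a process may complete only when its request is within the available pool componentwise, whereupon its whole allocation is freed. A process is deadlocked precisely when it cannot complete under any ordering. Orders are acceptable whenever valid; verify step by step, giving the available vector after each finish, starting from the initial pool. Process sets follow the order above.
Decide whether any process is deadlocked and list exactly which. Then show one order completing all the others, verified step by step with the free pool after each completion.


Deadlocked set: T9, T5, T8 and T4.
Key observation: once T1, T3 finish, the pool peaks at (0, 5) — and every remaining process still needs more R1 than that.
A valid finishing order for the others: T1, T3. Check, step by step:
  pool = (0, 2)
  T1 needs (0, 0) <= (0, 2) -> finishes; pool += (0, 1) = (0, 3)
  T3 needs (0, 3) <= (0, 3) -> finishes; pool += (0, 2) = (0, 5)
The blocked processes can never fit:
  blocked: T9 wants (3, 0), pool (0, 5) — not enough R1
  blocked: T5 wants (1, 3), pool (0, 5) — not enough R1
  blocked: T8 wants (3, 6), pool (0, 5) — not enough R1 and R2
  blocked: T4 wants (3, 6), pool (0, 5) — not enough R1 and R2


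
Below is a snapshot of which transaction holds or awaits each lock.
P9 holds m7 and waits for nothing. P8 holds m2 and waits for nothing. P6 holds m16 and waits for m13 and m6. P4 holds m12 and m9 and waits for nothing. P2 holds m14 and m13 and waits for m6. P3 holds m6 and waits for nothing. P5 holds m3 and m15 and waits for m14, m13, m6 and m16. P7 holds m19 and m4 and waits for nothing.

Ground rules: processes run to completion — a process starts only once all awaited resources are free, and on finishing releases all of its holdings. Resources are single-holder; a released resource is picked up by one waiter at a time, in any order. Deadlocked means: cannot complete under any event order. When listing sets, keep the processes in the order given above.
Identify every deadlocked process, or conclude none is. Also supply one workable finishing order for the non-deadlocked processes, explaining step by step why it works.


Nothing here is deadlocked.
Key observation: every chain of waits terminates; starting from the processes that wait on nothing, all the rest unlock in turn.
A valid finishing order for the others: P9, P3, P2, P8, P4, P7, P6, P5.
Step-by-step check:
  P9 waits on nothing -> runs at once and releases m7
  P3 waits on nothing -> runs at once and releases m6
  P2: everything it awaited (m6) is free; runs, freeing m14 and m13
  P8 waits on nothing -> runs at once and releases m2
  P4 waits on nothing -> runs at once and releases m12 and m9
  P7 waits on nothing -> runs at once and releases m19 and m4
  P6: everything it awaited (m13 and m6) is free; runs, freeing m16
  P5: everything it awaited (m14, m13, m6 and m16) is free; runs, freeing m3 and m15


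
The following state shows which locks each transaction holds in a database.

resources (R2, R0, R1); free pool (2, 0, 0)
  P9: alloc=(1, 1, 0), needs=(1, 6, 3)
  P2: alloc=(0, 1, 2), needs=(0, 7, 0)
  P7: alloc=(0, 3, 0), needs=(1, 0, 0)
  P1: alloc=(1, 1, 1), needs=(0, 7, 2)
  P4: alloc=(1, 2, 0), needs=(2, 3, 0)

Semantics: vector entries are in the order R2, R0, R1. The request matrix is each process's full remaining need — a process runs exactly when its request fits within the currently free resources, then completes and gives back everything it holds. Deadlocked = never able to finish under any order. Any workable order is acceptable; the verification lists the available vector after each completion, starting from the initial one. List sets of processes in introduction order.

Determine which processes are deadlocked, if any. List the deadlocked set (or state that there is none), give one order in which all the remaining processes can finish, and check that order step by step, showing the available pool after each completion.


Deadlocked: P9, P2 and P1.
Key observation: after P7, P4 complete, (3, 5, 0) is the best the pool ever gets, yet each leftover process wants more R0.
The rest can finish in the order P7, P4. Step-by-step check:
  pool = (2, 0, 0)
  P7 needs (1, 0, 0) <= (2, 0, 0) -> finishes; pool += (0, 3, 0) = (2, 3, 0)
  P4 needs (2, 3, 0) <= (2, 3, 0) -> finishes; pool += (1, 2, 0) = (3, 5, 0)
None of the blocked processes ever fits:
  P9 cannot run: need (1, 6, 3) vs free (3, 5, 0) (insufficient R0 and R1)
  P2 cannot run: need (0, 7, 0) vs free (3, 5, 0) (insufficient R0)
  P1 cannot run: need (0, 7, 2) vs free (3, 5, 0) (insufficient R0 and R1)


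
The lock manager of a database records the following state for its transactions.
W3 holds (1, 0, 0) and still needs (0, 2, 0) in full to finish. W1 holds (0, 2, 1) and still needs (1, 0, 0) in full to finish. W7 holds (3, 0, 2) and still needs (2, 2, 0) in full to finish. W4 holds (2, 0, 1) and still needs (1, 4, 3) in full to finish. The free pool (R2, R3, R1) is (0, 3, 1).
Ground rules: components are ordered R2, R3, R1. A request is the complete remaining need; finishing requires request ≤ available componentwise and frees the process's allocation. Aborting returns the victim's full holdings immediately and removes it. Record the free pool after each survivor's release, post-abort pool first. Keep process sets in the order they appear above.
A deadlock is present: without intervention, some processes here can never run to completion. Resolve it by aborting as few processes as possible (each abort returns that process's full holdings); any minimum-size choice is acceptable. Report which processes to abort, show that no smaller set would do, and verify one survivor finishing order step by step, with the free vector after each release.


Abort W7.
Key observation: aborting W7 returns (3, 0, 2), and W4 — hopeless before — runs at step 3 with the returned capacity in the pool.
Why nothing smaller works: aborting no one leaves the state deadlocked as given.
The survivors complete as W1, W3, W4. Step-by-step check (starting from the post-abort pool):
  pool = (3, 3, 3)
  W1 needs (1, 0, 0) <= (3, 3, 3) -> finishes; pool += (0, 2, 1) = (3, 5, 4)
  W3 needs (0, 2, 0) <= (3, 5, 4) -> finishes; pool += (1, 0, 0) = (4, 5, 4)
  W4 needs (1, 4, 3) <= (4, 5, 4) -> finishes; pool += (2, 0, 1) = (6, 5, 5)


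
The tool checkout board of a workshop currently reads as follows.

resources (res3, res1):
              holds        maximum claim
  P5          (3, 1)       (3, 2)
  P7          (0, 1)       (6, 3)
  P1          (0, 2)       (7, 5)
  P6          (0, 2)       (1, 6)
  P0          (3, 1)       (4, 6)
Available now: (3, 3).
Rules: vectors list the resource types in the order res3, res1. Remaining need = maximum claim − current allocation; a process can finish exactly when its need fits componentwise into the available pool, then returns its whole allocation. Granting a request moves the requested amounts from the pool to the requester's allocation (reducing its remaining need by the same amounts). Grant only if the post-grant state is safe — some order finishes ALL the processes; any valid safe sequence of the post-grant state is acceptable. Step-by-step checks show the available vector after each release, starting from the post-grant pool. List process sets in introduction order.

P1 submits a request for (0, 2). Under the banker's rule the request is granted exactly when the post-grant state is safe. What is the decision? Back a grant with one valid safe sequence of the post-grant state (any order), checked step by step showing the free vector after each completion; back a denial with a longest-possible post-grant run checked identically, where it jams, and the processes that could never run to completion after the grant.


DENY. Granting would leave the state unsafe.
Key observation: after P5, P7 the pool peaks at (6, 3), and each blocked process is short somewhere: P1 on res3; P6 on res1; P0 on res1.
After a pretend grant, a maximal execution: P5, P7 — then nothing else fits. Verifying each step:
  pool = (3, 1)
  P5 needs (0, 1) <= (3, 1) -> finishes; pool += (3, 1) = (6, 2)
  P7 needs (6, 2) <= (6, 2) -> finishes; pool += (0, 1) = (6, 3)
  blocked: P1 wants (7, 1), pool (6, 3) — not enough res3
  blocked: P6 wants (1, 4), pool (6, 3) — not enough res1
  blocked: P0 wants (1, 5), pool (6, 3) — not enough res1
Processes that could never finish after the grant: P1, P6 and P0.


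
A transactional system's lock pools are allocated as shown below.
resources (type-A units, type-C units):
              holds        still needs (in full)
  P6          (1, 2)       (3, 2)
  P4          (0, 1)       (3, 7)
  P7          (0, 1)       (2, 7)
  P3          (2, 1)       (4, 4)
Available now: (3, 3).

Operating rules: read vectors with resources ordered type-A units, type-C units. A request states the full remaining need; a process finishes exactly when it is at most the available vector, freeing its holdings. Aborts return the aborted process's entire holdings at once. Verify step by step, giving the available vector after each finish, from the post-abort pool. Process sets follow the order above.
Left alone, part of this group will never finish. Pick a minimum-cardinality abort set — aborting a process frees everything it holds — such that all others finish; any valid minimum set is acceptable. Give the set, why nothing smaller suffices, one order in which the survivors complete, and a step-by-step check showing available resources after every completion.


Abort P7.
Key observation: the deadlocked P4 becomes finishable only because P7 released (0, 1); it completes at step 3 below.
No smaller set exists: with zero aborts the deadlock remains.
One survivor order: P6, P3, P4. Step-by-step check (post-abort pool first):
  pool = (3, 4)
  P6 needs (3, 2) <= (3, 4) -> finishes; pool += (1, 2) = (4, 6)
  P3 needs (4, 4) <= (4, 6) -> finishes; pool += (2, 1) = (6, 7)
  P4 needs (3, 7) <= (6, 7) -> finishes; pool += (0, 1) = (6, 8)


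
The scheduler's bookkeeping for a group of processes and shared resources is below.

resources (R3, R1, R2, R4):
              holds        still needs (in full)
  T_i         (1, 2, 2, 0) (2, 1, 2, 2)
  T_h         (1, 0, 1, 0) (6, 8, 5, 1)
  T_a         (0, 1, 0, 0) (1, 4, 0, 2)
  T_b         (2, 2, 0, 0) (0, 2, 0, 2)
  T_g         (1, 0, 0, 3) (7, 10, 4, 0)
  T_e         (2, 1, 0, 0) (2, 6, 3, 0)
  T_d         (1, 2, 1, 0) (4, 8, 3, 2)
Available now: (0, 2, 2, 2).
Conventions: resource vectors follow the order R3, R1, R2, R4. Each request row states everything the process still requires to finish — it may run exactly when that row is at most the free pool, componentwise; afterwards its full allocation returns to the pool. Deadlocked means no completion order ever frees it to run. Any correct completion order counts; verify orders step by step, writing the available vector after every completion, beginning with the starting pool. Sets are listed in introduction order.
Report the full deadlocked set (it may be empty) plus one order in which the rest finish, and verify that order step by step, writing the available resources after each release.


Nothing here is deadlocked.
Key observation: starting with T_b, each completion frees enough for the next — no one is permanently blocked.
One completion order for the rest: T_b, T_i, T_e, T_a, T_d, T_h, T_g. Check, step by step:
  pool = (0, 2, 2, 2)
  T_b needs (0, 2, 0, 2) <= (0, 2, 2, 2) -> finishes; pool += (2, 2, 0, 0) = (2, 4, 2, 2)
  T_i needs (2, 1, 2, 2) <= (2, 4, 2, 2) -> finishes; pool += (1, 2, 2, 0) = (3, 6, 4, 2)
  T_e needs (2, 6, 3, 0) <= (3, 6, 4, 2) -> finishes; pool += (2, 1, 0, 0) = (5, 7, 4, 2)
  T_a needs (1, 4, 0, 2) <= (5, 7, 4, 2) -> finishes; pool += (0, 1, 0, 0) = (5, 8, 4, 2)
  T_d needs (4, 8, 3, 2) <= (5, 8, 4, 2) -> finishes; pool += (1, 2, 1, 0) = (6, 10, 5, 2)
  T_h needs (6, 8, 5, 1) <= (6, 10, 5, 2) -> finishes; pool += (1, 0, 1, 0) = (7, 10, 6, 2)
  T_g needs (7, 10, 4, 0) <= (7, 10, 6, 2) -> finishes; pool += (1, 0, 0, 3) = (8, 10, 6, 5)


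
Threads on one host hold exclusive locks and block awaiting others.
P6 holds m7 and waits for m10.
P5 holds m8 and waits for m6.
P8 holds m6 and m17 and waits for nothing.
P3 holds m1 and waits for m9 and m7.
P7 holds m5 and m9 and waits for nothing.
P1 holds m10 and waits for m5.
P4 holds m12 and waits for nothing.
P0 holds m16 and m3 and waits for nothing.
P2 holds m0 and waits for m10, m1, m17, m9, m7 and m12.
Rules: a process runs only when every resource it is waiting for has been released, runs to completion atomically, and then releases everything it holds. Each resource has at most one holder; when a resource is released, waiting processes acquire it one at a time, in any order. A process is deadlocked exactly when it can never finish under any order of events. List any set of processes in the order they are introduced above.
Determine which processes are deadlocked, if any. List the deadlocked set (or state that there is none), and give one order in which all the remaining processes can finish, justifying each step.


No process is deadlocked.
Key observation: although several processes wait, no cycle exists — each chain bottoms out at a free runner.
One completion order for the rest: P7, P8, P0, P1, P5, P6, P4, P3, P2.
Check, step by step:
  P7: no waits; runs immediately, freeing m5 and m9
  P8: no waits; runs immediately, freeing m6 and m17
  P0: no waits; runs immediately, freeing m16 and m3
  P1 waits on m5 — all released -> runs and releases m10
  P5 waits on m6 — all released -> runs and releases m8
  P6 waits on m10 — all released -> runs and releases m7
  P4: no waits; runs immediately, freeing m12
  P3 waits on m9 and m7 — all released -> runs and releases m1
  P2 waits on m10, m1, m17, m9, m7 and m12 — all released -> runs and releases m0


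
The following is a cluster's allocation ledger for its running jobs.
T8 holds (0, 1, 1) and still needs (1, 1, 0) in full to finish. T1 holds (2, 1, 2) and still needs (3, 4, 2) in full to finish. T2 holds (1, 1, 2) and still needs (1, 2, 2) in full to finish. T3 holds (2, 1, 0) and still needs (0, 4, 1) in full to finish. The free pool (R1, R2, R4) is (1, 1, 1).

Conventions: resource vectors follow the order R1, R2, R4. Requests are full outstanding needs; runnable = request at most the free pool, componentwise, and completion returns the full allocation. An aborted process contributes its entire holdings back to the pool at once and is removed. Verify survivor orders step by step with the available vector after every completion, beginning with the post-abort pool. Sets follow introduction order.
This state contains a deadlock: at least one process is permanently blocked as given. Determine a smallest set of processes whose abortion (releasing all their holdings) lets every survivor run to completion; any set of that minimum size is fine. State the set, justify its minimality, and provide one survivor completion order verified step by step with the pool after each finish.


Minimum abort set: T1.
Key observation: T3 had no path to completion before; after the abort of T1 ((2, 1, 2) returned), step 3 is where it fits.
Minimality: the empty abort set fails — the state is deadlocked as it stands.
One survivor order: T2, T8, T3. Verifying each step (post-abort pool first):
  pool = (3, 2, 3)
  run T2 (needs (1, 2, 2), free (3, 2, 3)); after release of (1, 1, 2) the pool is (4, 3, 5)
  run T8 (needs (1, 1, 0), free (4, 3, 5)); after release of (0, 1, 1) the pool is (4, 4, 6)
  run T3 (needs (0, 4, 1), free (4, 4, 6)); after release of (2, 1, 0) the pool is (6, 5, 6)
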